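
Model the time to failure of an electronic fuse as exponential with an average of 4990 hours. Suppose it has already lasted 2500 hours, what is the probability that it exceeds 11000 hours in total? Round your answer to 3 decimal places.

0.182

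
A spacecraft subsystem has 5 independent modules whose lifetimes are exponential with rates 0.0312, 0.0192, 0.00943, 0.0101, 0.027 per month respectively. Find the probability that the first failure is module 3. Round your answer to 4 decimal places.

The time to first failure is exponential with rate Σλ = 0.0312 + 0.0192 + 0.00943 + 0.0101 + 0.027 = 0.09693.
P(module 3 first) = λ_3/Σλ = 0.00943/0.09693 ≈ 0.0973.

0.0973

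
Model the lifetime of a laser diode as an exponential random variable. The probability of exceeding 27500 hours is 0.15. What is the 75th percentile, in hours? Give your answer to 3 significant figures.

e^(−λ·27500) = 0.15 ⇒ λ = −ln(0.15)/27500 = 0.0000689862.
75th percentile: 1 − e^(−λt) = 0.75, t = −ln(0.25)/λ = 20095.2 hours.

20100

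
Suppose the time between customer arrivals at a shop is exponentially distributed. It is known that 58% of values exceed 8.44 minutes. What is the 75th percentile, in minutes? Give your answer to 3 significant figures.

21.5

e^(−λ·8.44) = 0.58 ⇒ λ = −ln(0.58)/8.44 = 0.0645411.
75th percentile: 1 − e^(−λt) = 0.75, t = −ln(0.25)/λ = 21.4792 minutes.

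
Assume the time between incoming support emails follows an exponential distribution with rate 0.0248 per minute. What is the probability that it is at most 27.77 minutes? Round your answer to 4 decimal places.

0.4978

P(X ≤ 27.77) = 1 − e^(−λ·27.77) = 1 − e^(−0.6887) ≈ 0.4978.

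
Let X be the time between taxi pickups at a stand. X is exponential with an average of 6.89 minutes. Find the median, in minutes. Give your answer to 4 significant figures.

4.776

The rate is λ = 1/6.89 = 0.145138 per minute.
Set 1 − e^(−λt) = 0.5, so t = −ln(0.5)/λ = 0.69315/0.145138 ≈ 4.77578 minutes.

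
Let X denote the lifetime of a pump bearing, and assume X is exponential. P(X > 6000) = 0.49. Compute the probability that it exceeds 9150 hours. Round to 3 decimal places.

0.337

e^(−λ·6000) = 0.49 ⇒ λ = −ln(0.49)/6000 = 0.000118892.
P(X > 9150) = e^(−0.000118892·9150) = e^(−1.0879) ≈ 0.337.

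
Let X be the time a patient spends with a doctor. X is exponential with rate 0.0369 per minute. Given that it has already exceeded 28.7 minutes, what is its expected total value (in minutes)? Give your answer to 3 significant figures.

By memorylessness, E[X | X > 28.7] = 28.7 + 1/λ = 28.7 + 27.1003 = 55.8003 minutes.

55.8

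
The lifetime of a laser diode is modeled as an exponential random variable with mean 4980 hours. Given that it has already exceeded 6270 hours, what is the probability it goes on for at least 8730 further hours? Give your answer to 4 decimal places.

The rate is λ = 1/4980 = 0.000200803 per hour.
The exponential is memoryless, so the remaining time is again Exp(λ): the condition X > 6270 is irrelevant.
P(X > 8730) = e^(−1.753) ≈ 0.1733.

0.1733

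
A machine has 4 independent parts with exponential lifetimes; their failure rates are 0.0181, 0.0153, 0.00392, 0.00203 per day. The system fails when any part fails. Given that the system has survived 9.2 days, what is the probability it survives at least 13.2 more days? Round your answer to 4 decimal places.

0.5949

Time to first failure ~ Exp(Σλ) with Σλ = 0.03935.
By memorylessness, P(T > 9.2+13.2 | T > 9.2) = P(T > 13.2) = e^(−0.03935·13.2) ≈ 0.5949.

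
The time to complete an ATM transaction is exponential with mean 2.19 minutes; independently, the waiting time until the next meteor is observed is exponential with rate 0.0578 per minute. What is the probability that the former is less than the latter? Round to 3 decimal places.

0.888

λ_1 = 1/2.19 = 0.456621, λ_2 = 0.0578.
For independent exponentials, P(the former < the latter) = λ_1/(λ_1+λ_2) = 0.456621/0.514421 ≈ 0.888.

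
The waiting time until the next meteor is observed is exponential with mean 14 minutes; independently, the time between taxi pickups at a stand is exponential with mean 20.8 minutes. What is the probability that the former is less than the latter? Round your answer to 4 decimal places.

0.5977

λ_1 = 1/14 = 0.0714286, λ_2 = 1/20.8 = 0.0480769.
For independent exponentials, P(the former < the latter) = λ_1/(λ_1+λ_2) = 0.0714286/0.119505 ≈ 0.5977.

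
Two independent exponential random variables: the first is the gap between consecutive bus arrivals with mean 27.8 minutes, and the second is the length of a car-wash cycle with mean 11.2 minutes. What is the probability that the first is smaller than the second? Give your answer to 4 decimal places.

0.2872

λ_1 = 1/27.8 = 0.0359712, λ_2 = 1/11.2 = 0.0892857.
For independent exponentials, P(the first < the second) = λ_1/(λ_1+λ_2) = 0.0359712/0.125257 ≈ 0.2872.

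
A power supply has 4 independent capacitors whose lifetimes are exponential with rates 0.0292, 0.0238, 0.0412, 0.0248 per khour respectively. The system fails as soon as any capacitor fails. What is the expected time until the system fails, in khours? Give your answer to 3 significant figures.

8.40

The time to first failure is exponential with rate Σλ = 0.0292 + 0.0238 + 0.0412 + 0.0248 = 0.119.
E[min] = 1/Σλ = 1/0.119 = 8.40336 khours.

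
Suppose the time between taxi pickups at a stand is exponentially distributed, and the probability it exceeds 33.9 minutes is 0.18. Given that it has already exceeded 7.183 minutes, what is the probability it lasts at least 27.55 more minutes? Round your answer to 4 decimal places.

From e^(−λ·33.9) = 0.18, λ = −ln(0.18)/33.9 = 0.050584.
Memoryless: P(X > 7.183+27.55 | X > 7.183) = P(X > 27.55) = e^(−0.050584·27.55) ≈ 0.2482.

0.2482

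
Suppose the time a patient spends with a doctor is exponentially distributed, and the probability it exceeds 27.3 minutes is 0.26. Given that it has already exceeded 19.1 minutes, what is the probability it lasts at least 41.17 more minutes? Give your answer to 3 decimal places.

From e^(−λ·27.3) = 0.26, λ = −ln(0.26)/27.3 = 0.0493434.
Memoryless: P(X > 19.1+41.17 | X > 19.1) = P(X > 41.17) = e^(−0.0493434·41.17) ≈ 0.131.

0.131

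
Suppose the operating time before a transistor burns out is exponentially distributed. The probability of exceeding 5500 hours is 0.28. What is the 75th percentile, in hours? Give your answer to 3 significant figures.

e^(−λ·5500) = 0.28 ⇒ λ = −ln(0.28)/5500 = 0.000231448.
75th percentile: 1 − e^(−λt) = 0.75, t = −ln(0.25)/λ = 5989.65 hours.

5990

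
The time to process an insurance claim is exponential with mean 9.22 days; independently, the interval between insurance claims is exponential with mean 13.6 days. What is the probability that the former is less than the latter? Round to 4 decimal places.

λ_1 = 1/9.22 = 0.10846, λ_2 = 1/13.6 = 0.0735294.
For independent exponentials, P(the former < the latter) = λ_1/(λ_1+λ_2) = 0.10846/0.181989 ≈ 0.5960.

0.5960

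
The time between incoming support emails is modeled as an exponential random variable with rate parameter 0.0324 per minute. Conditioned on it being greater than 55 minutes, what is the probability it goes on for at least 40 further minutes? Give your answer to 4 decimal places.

By the memoryless property, P(X > 55+40 | X > 55) = P(X > 40).
P(X > 40) = e^(−1.296) ≈ 0.2736.

0.2736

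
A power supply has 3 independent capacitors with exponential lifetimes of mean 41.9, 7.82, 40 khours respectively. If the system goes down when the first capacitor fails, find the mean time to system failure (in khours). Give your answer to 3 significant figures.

5.66

The first failure time is exponential with rate Σλ_i = 1/41.9 + 1/7.82 + 1/40 = 0.176744 per khour.
E[min] = 1/Σλ = 1/0.176744 = 5.65791 khours.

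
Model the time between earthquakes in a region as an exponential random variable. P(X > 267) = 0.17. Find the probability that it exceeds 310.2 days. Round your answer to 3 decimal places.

e^(−λ·267) = 0.17 ⇒ λ = −ln(0.17)/267 = 0.00663654.
P(X > 310.2) = e^(−0.00663654·310.2) = e^(−2.0587) ≈ 0.128.

0.128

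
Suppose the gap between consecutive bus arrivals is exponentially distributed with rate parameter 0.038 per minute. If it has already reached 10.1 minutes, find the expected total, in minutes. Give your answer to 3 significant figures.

36.4

By memorylessness, E[X | X > 10.1] = 10.1 + 1/λ = 10.1 + 26.3158 = 36.4158 minutes.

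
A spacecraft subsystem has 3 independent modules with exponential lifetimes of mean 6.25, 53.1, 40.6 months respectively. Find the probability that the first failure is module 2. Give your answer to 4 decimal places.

0.0926

Rates: λ_i = 1/mean_i → 0.16, 0.0188324, 0.0246305; Σλ = 0.203463.
P(module 2 first) = λ_2/Σλ = 0.0188324/0.203463 ≈ 0.0926.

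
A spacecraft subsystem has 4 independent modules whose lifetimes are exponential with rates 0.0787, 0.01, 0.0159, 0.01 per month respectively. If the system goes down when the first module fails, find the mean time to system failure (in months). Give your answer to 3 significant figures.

8.73

The time to first failure is exponential with rate Σλ = 0.0787 + 0.01 + 0.0159 + 0.01 = 0.1146.
E[min] = 1/Σλ = 1/0.1146 = 8.726 months.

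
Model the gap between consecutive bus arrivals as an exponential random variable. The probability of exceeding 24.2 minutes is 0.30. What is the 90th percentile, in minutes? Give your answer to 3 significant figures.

46.3

e^(−λ·24.2) = 0.30 ⇒ λ = −ln(0.30)/24.2 = 0.0497509.
90th percentile: 1 − e^(−λt) = 0.9, t = −ln(0.1)/λ = 46.2822 minutes.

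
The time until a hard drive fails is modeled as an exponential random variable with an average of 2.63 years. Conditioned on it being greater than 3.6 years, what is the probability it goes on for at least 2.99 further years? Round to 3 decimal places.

The rate is λ = 1/2.63 = 0.380228 per year.
P(X > s+t | X > s) = e^(−λ(s+t))/e^(−λs) = e^(−λt), independent of s = 3.6.
P(X > 2.99) = e^(−1.1369) ≈ 0.321.

0.321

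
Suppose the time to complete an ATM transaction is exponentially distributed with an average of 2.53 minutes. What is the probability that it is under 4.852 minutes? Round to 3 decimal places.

The rate is λ = 1/2.53 = 0.395257 per minute.
P(X ≤ 4.852) = 1 − e^(−λ·4.852) = 1 − e^(−1.9178) ≈ 0.853.

0.853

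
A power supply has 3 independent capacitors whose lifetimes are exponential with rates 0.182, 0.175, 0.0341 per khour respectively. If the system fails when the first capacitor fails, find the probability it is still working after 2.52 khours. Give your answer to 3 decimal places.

0.373

The time to first failure is exponential with rate Σλ = 0.182 + 0.175 + 0.0341 = 0.3911.
P(min > 2.52) = e^(−0.3911·2.52) = e^(−0.98557) ≈ 0.373.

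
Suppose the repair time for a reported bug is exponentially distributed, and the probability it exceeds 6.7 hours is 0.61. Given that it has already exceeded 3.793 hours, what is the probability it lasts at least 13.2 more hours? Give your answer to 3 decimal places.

From e^(−λ·6.7) = 0.61, λ = −ln(0.61)/6.7 = 0.0737756.
Memoryless: P(X > 3.793+13.2 | X > 3.793) = P(X > 13.2) = e^(−0.0737756·13.2) ≈ 0.378.

0.378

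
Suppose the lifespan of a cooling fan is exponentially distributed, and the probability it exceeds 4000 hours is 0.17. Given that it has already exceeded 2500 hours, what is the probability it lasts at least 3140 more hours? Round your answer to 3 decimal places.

0.249

From e^(−λ·4000) = 0.17, λ = −ln(0.17)/4000 = 0.000442989.
Memoryless: P(X > 2500+3140 | X > 2500) = P(X > 3140) = e^(−0.000442989·3140) ≈ 0.249.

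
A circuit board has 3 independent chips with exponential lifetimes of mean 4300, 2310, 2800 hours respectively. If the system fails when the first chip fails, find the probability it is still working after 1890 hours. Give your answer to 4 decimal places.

The first failure time is exponential with rate Σλ_i = 1/4300 + 1/2310 + 1/2800 = 0.0010226 per hour.
P(min > 1890) = e^(−0.0010226·1890) = e^(−1.9327) ≈ 0.1448.

0.1448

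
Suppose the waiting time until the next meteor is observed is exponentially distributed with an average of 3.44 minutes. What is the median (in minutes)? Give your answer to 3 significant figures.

The rate is λ = 1/3.44 = 0.290698 per minute.
Set 1 − e^(−λt) = 0.5, so t = −ln(0.5)/λ = 0.69315/0.290698 ≈ 2.38443 minutes.

2.38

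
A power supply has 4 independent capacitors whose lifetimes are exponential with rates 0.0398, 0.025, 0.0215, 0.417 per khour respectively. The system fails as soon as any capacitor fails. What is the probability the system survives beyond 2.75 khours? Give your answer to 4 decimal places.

0.2506

The time to first failure is exponential with rate Σλ = 0.0398 + 0.025 + 0.0215 + 0.417 = 0.5033.
P(min > 2.75) = e^(−0.5033·2.75) = e^(−1.3841) ≈ 0.2506.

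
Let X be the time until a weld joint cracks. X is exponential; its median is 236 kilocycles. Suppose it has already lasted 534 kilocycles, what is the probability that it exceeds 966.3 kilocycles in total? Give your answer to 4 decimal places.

0.2809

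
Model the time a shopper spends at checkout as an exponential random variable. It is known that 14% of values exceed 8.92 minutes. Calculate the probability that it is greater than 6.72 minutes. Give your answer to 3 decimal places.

e^(−λ·8.92) = 0.14 ⇒ λ = −ln(0.14)/8.92 = 0.220416.
P(X > 6.72) = e^(−0.220416·6.72) = e^(−1.4812) ≈ 0.227.

0.227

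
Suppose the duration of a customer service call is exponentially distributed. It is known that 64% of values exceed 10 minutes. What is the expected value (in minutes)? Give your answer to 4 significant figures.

22.41

e^(−λ·10) = 0.64 ⇒ λ = −ln(0.64)/10 = 0.0446287.
Mean = 1/λ = 22.4071 minutes.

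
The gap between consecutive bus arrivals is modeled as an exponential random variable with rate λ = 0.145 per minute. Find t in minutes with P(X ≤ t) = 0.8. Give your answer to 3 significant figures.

11.1

Set 1 − e^(−λt) = 0.8, so t = −ln(0.2)/λ = 1.6094/0.145 ≈ 11.0996 minutes.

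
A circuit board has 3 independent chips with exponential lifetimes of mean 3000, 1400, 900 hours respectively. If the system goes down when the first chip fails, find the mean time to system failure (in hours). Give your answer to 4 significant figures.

463.2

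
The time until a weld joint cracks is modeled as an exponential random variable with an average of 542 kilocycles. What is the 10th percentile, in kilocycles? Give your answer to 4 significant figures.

57.11

The rate is λ = 1/542 = 0.00184502 per kilocycle.
Set 1 − e^(−λt) = 0.1, so t = −ln(0.9)/λ = 0.10536/0.00184502 ≈ 57.1054 kilocycles.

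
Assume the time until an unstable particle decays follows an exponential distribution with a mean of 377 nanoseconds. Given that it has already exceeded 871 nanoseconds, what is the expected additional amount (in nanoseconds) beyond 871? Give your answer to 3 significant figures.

377

The rate is λ = 1/377 = 0.00265252 per nanosecond.
By memorylessness, the remaining amount past any threshold is again Exp(λ) with mean 1/λ = 377 nanoseconds.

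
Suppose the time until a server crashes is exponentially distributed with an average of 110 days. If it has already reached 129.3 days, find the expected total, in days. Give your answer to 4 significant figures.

The rate is λ = 1/110 = 0.00909091 per day.
By memorylessness, E[X | X > 129.3] = 129.3 + 1/λ = 129.3 + 110 = 239.3 days.

239.3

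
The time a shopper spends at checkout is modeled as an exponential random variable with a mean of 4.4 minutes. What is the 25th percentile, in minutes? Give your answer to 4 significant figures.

The rate is λ = 1/4.4 = 0.227273 per minute.
Set 1 − e^(−λt) = 0.25, so t = −ln(0.75)/λ = 0.28768/0.227273 ≈ 1.2658 minutes.

1.266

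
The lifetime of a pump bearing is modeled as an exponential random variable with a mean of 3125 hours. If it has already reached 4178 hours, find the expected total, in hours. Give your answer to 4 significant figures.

7303

The rate is λ = 1/3125 = 0.00032 per hour.
By memorylessness, E[X | X > 4178] = 4178 + 1/λ = 4178 + 3125 = 7303 hours.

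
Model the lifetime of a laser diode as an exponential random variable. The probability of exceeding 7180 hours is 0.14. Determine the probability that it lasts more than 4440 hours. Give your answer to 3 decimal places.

0.296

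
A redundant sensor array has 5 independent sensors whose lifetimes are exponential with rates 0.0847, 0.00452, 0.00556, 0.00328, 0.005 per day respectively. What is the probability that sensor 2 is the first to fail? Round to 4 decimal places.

0.0439

The time to first failure is exponential with rate Σλ = 0.0847 + 0.00452 + 0.00556 + 0.00328 + 0.005 = 0.10306.
P(sensor 2 first) = λ_2/Σλ = 0.00452/0.10306 ≈ 0.0439.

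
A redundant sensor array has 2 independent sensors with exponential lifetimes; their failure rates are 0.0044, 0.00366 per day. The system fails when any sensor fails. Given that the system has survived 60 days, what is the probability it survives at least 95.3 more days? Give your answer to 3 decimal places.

Time to first failure ~ Exp(Σλ) with Σλ = 0.00806.
By memorylessness, P(T > 60+95.3 | T > 60) = P(T > 95.3) = e^(−0.00806·95.3) ≈ 0.464.

0.464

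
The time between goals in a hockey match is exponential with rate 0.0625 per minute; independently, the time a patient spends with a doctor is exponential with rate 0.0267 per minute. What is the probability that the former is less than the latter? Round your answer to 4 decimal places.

0.7007

λ_1 = 0.0625, λ_2 = 0.0267.
For independent exponentials, P(the former < the latter) = λ_1/(λ_1+λ_2) = 0.0625/0.0892 ≈ 0.7007.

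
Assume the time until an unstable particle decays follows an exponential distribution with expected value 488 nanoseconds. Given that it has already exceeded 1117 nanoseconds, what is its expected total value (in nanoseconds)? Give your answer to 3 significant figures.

1610

The rate is λ = 1/488 = 0.00204918 per nanosecond.
By memorylessness, E[X | X > 1117] = 1117 + 1/λ = 1117 + 488 = 1605 nanoseconds.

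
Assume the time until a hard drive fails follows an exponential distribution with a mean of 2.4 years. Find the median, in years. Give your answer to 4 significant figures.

The rate is λ = 1/2.4 = 0.416667 per year.
Set 1 − e^(−λt) = 0.5, so t = −ln(0.5)/λ = 0.69315/0.416667 ≈ 1.66355 years.

1.664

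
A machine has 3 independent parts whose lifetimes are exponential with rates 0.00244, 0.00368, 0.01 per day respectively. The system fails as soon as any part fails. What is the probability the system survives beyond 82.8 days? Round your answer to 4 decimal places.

The time to first failure is exponential with rate Σλ = 0.00244 + 0.00368 + 0.01 = 0.01612.
P(min > 82.8) = e^(−0.01612·82.8) = e^(−1.3347) ≈ 0.2632.

0.2632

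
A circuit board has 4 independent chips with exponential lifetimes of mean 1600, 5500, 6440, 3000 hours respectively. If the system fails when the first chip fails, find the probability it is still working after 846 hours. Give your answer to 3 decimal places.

0.334

The first failure time is exponential with rate Σλ_i = 1/1600 + 1/5500 + 1/6440 + 1/3000 = 0.00129543 per hour.
P(min > 846) = e^(−0.00129543·846) = e^(−1.0959) ≈ 0.334.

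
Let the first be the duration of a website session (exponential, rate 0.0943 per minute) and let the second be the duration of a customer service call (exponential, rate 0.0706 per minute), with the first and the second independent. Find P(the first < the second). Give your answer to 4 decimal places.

λ_1 = 0.0943, λ_2 = 0.0706.
For independent exponentials, P(the first < the second) = λ_1/(λ_1+λ_2) = 0.0943/0.1649 ≈ 0.5719.

0.5719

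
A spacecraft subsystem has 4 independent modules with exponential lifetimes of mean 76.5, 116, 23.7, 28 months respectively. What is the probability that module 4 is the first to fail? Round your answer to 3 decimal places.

0.359

Rates: λ_i = 1/mean_i → 0.0130719, 0.00862069, 0.0421941, 0.0357143; Σλ = 0.099601.
P(module 4 first) = λ_4/Σλ = 0.0357143/0.099601 ≈ 0.359.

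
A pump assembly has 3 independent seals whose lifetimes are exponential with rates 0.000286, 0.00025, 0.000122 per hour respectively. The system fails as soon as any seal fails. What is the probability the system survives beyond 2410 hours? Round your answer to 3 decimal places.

0.205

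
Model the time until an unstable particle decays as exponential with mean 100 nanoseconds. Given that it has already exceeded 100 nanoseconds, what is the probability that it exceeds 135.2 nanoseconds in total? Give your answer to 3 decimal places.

The rate is λ = 1/100 = 0.01 per nanosecond.
By the memoryless property, P(X > 100+35.2 | X > 100) = P(X > 35.2).
P(X > 35.2) = e^(−0.352) ≈ 0.703.

0.703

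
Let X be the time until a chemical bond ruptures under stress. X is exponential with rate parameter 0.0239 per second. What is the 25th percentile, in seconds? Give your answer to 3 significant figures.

12.0

Set 1 − e^(−λt) = 0.25, so t = −ln(0.75)/λ = 0.28768/0.0239 ≈ 12.0369 seconds.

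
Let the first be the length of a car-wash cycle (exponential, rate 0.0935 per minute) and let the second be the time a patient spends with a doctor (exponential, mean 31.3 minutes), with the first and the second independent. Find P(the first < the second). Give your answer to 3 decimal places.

0.745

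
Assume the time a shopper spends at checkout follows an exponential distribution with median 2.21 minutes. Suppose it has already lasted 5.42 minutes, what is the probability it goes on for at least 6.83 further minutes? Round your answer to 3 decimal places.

0.117

For an exponential, median = ln(2)/λ, so λ = ln 2 / 2.21 = 0.313641 per minute.
The exponential is memoryless, so the remaining time is again Exp(λ): the condition X > 5.42 is irrelevant.
P(X > 6.83) = e^(−2.1422) ≈ 0.117.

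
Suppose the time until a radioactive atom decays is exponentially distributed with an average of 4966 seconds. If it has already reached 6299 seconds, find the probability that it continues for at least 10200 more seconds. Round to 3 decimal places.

The rate is λ = 1/4966 = 0.000201369 per second.
By the memoryless property, P(X > 6299+10200 | X > 6299) = P(X > 10200).
P(X > 10200) = e^(−2.054) ≈ 0.128.

0.128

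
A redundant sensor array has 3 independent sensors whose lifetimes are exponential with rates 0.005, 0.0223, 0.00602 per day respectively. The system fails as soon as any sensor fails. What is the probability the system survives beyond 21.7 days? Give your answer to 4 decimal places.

The time to first failure is exponential with rate Σλ = 0.005 + 0.0223 + 0.00602 = 0.03332.
P(min > 21.7) = e^(−0.03332·21.7) = e^(−0.72304) ≈ 0.4853.

0.4853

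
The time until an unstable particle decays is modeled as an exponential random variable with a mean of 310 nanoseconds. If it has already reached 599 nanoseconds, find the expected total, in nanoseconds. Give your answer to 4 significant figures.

The rate is λ = 1/310 = 0.00322581 per nanosecond.
By memorylessness, E[X | X > 599] = 599 + 1/λ = 599 + 310 = 909 nanoseconds.

909.0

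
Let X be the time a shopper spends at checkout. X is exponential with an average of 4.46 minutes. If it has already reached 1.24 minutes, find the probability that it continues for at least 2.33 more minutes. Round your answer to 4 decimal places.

The rate is λ = 1/4.46 = 0.224215 per minute.
By the memoryless property, P(X > 1.24+2.33 | X > 1.24) = P(X > 2.33).
P(X > 2.33) = e^(−0.52242) ≈ 0.5931.

0.5931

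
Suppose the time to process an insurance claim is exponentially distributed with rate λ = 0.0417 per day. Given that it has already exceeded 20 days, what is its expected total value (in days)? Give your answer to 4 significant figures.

43.98

By memorylessness, E[X | X > 20] = 20 + 1/λ = 20 + 23.9808 = 43.9808 days.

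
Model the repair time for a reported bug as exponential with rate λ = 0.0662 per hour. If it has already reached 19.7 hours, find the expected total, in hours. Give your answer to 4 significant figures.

34.81

By memorylessness, E[X | X > 19.7] = 19.7 + 1/λ = 19.7 + 15.1057 = 34.8057 hours.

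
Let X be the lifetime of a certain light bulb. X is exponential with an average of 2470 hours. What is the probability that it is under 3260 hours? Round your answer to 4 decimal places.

0.7328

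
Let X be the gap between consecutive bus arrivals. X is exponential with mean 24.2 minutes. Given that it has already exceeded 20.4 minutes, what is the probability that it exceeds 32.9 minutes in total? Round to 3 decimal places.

The rate is λ = 1/24.2 = 0.0413223 per minute.
P(X > s+t | X > s) = e^(−λ(s+t))/e^(−λs) = e^(−λt), independent of s = 20.4.
P(X > 12.5) = e^(−0.51653) ≈ 0.597.

0.597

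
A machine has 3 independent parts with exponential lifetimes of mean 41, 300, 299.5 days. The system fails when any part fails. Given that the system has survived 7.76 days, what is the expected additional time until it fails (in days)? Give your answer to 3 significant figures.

First-failure rate Σλ = 1/41 + 1/300 + 1/299.5 = 0.0310625.
By memorylessness the expected residual is 1/Σλ = 32.1932 days, regardless of the 7.76 already elapsed.

32.2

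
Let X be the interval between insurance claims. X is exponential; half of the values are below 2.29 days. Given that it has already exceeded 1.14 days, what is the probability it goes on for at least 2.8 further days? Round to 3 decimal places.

For an exponential, median = ln(2)/λ, so λ = ln 2 / 2.29 = 0.302684 per day.
By the memoryless property, P(X > 1.14+2.8 | X > 1.14) = P(X > 2.8).
P(X > 2.8) = e^(−0.84752) ≈ 0.428.

0.428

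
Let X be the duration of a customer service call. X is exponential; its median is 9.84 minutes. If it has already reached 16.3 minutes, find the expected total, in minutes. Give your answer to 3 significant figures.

30.5

For an exponential, median = ln(2)/λ, so λ = ln 2 / 9.84 = 0.0704418 per minute.
By memorylessness, E[X | X > 16.3] = 16.3 + 1/λ = 16.3 + 14.1961 = 30.4961 minutes.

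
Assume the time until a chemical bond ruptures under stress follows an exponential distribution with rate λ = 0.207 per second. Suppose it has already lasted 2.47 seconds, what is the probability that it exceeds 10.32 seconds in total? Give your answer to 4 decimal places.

P(X > s+t | X > s) = e^(−λ(s+t))/e^(−λs) = e^(−λt), independent of s = 2.47.
P(X > 7.85) = e^(−1.6249) ≈ 0.1969.

0.1969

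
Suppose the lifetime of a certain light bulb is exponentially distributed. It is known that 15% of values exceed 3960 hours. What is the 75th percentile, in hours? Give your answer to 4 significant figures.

2894

e^(−λ·3960) = 0.15 ⇒ λ = −ln(0.15)/3960 = 0.000479071.
75th percentile: 1 − e^(−λt) = 0.75, t = −ln(0.25)/λ = 2893.72 hours.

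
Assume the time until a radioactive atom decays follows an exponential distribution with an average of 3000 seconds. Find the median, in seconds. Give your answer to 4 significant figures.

The rate is λ = 1/3000 = 0.000333333 per second.
Set 1 − e^(−λt) = 0.5, so t = −ln(0.5)/λ = 0.69315/0.000333333 ≈ 2079.44 seconds.

2079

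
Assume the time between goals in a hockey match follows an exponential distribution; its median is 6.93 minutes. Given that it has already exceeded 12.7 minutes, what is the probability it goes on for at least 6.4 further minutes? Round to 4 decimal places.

0.5272

For an exponential, median = ln(2)/λ, so λ = ln 2 / 6.93 = 0.100021 per minute.
P(X > s+t | X > s) = e^(−λ(s+t))/e^(−λs) = e^(−λt), independent of s = 12.7.
P(X > 6.4) = e^(−0.64014) ≈ 0.5272.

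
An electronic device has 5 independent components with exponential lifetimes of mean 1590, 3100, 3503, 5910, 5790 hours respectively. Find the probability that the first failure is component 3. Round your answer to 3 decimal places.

0.181

Rates: λ_i = 1/mean_i → 0.000628931, 0.000322581, 0.00028547, 0.000169205, 0.000172712; Σλ = 0.0015789.
P(component 3 first) = λ_3/Σλ = 0.00028547/0.0015789 ≈ 0.181.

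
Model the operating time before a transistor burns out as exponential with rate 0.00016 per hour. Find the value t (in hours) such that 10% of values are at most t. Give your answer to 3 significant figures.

Set 1 − e^(−λt) = 0.1, so t = −ln(0.9)/λ = 0.10536/0.00016 ≈ 658.503 hours.

659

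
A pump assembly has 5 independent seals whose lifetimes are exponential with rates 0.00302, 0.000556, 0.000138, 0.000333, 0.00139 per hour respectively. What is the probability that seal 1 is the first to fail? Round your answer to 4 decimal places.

0.5555

The time to first failure is exponential with rate Σλ = 0.00302 + 0.000556 + 0.000138 + 0.000333 + 0.00139 = 0.005437.
P(seal 1 first) = λ_1/Σλ = 0.00302/0.005437 ≈ 0.5555.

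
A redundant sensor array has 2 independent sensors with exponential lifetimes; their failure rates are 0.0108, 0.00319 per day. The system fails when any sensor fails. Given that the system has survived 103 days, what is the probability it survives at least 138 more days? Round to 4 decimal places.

Time to first failure ~ Exp(Σλ) with Σλ = 0.01399.
By memorylessness, P(T > 103+138 | T > 103) = P(T > 138) = e^(−0.01399·138) ≈ 0.1451.

0.1451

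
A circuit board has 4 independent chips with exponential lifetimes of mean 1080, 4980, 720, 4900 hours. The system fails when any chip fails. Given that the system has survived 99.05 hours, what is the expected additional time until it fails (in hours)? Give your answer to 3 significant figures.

368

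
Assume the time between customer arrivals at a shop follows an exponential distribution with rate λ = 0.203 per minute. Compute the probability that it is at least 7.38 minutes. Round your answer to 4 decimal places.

0.2235

P(X > 7.38) = e^(−λ·7.38) = e^(−1.4981) ≈ 0.2235.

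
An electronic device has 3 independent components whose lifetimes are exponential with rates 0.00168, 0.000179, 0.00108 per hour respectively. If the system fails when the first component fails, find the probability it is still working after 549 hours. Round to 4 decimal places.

0.1992

The time to first failure is exponential with rate Σλ = 0.00168 + 0.000179 + 0.00108 = 0.002939.
P(min > 549) = e^(−0.002939·549) = e^(−1.6135) ≈ 0.1992.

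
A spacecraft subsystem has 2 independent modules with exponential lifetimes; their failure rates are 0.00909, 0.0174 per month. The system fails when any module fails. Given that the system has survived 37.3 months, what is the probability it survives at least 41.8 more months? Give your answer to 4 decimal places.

0.3305

Time to first failure ~ Exp(Σλ) with Σλ = 0.02649.
By memorylessness, P(T > 37.3+41.8 | T > 37.3) = P(T > 41.8) = e^(−0.02649·41.8) ≈ 0.3305.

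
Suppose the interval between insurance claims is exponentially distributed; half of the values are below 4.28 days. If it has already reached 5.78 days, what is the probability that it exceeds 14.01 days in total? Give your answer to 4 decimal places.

For an exponential, median = ln(2)/λ, so λ = ln 2 / 4.28 = 0.16195 per day.
P(X > s+t | X > s) = e^(−λ(s+t))/e^(−λs) = e^(−λt), independent of s = 5.78.
P(X > 8.23) = e^(−1.3329) ≈ 0.2637.

0.2637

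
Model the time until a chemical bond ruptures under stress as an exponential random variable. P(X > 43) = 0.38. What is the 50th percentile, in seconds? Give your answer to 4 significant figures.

e^(−λ·43) = 0.38 ⇒ λ = −ln(0.38)/43 = 0.022502.
50th percentile: 1 − e^(−λt) = 0.5, t = −ln(0.5)/λ = 30.8039 seconds.

30.80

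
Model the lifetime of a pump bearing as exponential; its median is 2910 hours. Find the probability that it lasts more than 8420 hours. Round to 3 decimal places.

0.135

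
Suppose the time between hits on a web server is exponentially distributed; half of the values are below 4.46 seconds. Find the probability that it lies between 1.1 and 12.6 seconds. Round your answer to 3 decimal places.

0.702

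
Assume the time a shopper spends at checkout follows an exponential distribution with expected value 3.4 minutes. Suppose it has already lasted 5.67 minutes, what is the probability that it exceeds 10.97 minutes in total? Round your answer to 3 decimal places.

The rate is λ = 1/3.4 = 0.294118 per minute.
P(X > s+t | X > s) = e^(−λ(s+t))/e^(−λs) = e^(−λt), independent of s = 5.67.
P(X > 5.3) = e^(−1.5588) ≈ 0.210.

0.210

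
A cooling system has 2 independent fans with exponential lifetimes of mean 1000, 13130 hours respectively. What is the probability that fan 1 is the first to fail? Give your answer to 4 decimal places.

Rates: λ_i = 1/mean_i → 0.001, 0.0000761615; Σλ = 0.00107616.
P(fan 1 first) = λ_1/Σλ = 0.001/0.00107616 ≈ 0.9292.

0.9292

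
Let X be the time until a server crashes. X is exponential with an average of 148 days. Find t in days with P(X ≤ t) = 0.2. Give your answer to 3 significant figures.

The rate is λ = 1/148 = 0.00675676 per day.
Set 1 − e^(−λt) = 0.2, so t = −ln(0.8)/λ = 0.22314/0.00675676 ≈ 33.0252 days.

33.0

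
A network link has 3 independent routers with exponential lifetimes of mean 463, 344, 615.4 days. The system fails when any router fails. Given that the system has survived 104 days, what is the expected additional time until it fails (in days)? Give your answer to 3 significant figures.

First-failure rate Σλ = 1/463 + 1/344 + 1/615.4 = 0.00669176.
By memorylessness the expected residual is 1/Σλ = 149.437 days, regardless of the 104 already elapsed.

149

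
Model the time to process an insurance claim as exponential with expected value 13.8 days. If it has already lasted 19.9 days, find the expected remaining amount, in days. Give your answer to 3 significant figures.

13.8

The rate is λ = 1/13.8 = 0.0724638 per day.
By memorylessness, the remaining amount past any threshold is again Exp(λ) with mean 1/λ = 13.8 days.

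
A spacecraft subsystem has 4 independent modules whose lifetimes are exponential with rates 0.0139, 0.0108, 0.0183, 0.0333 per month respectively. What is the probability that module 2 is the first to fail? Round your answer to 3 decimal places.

0.142

The time to first failure is exponential with rate Σλ = 0.0139 + 0.0108 + 0.0183 + 0.0333 = 0.0763.
P(module 2 first) = λ_2/Σλ = 0.0108/0.0763 ≈ 0.142.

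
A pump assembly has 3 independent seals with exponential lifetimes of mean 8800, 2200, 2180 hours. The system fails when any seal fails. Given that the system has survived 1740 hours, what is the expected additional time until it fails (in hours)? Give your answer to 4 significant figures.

First-failure rate Σλ = 1/8800 + 1/2200 + 1/2180 = 0.0010269.
By memorylessness the expected residual is 1/Σλ = 973.807 hours, regardless of the 1740 already elapsed.

973.8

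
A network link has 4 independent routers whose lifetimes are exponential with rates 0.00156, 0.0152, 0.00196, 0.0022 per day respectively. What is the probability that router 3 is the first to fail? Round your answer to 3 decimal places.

0.094

The time to first failure is exponential with rate Σλ = 0.00156 + 0.0152 + 0.00196 + 0.0022 = 0.02092.
P(router 3 first) = λ_3/Σλ = 0.00196/0.02092 ≈ 0.094.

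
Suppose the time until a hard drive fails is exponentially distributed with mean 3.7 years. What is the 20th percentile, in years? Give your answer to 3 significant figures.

0.826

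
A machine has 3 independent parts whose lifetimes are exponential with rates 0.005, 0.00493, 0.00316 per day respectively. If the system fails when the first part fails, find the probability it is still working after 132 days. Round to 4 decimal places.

The time to first failure is exponential with rate Σλ = 0.005 + 0.00493 + 0.00316 = 0.01309.
P(min > 132) = e^(−0.01309·132) = e^(−1.7279) ≈ 0.1777.

0.1777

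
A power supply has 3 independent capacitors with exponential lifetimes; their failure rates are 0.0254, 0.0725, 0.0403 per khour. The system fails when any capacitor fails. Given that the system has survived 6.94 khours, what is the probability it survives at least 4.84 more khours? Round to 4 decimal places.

Time to first failure ~ Exp(Σλ) with Σλ = 0.1382.
By memorylessness, P(T > 6.94+4.84 | T > 6.94) = P(T > 4.84) = e^(−0.1382·4.84) ≈ 0.5123.

0.5123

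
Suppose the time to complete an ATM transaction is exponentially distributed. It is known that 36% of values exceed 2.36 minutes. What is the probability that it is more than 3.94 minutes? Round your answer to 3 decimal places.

0.182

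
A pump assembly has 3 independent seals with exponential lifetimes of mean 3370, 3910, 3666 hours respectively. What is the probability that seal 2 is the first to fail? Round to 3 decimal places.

0.310

Rates: λ_i = 1/mean_i → 0.000296736, 0.000255754, 0.000272777; Σλ = 0.000825267.
P(seal 2 first) = λ_2/Σλ = 0.000255754/0.000825267 ≈ 0.310.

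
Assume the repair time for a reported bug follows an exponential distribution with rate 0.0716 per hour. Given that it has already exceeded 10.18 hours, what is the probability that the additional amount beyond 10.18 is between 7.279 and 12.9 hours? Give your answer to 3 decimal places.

0.197

Memoryless: the residual past 10.18 is again Exp(λ).
P(7.279 < residual < 12.9) = e^(−λ·7.279) − e^(−λ·12.9) = 0.59382 − 0.39707 ≈ 0.197.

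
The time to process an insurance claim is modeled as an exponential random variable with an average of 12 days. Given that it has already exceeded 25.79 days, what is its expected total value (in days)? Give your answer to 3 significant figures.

The rate is λ = 1/12 = 0.0833333 per day.
By memorylessness, E[X | X > 25.79] = 25.79 + 1/λ = 25.79 + 12 = 37.79 days.

37.8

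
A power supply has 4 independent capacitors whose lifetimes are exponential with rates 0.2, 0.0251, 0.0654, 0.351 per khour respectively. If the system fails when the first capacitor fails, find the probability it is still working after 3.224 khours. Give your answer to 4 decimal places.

The time to first failure is exponential with rate Σλ = 0.2 + 0.0251 + 0.0654 + 0.351 = 0.6415.
P(min > 3.224) = e^(−0.6415·3.224) = e^(−2.0682) ≈ 0.1264.

0.1264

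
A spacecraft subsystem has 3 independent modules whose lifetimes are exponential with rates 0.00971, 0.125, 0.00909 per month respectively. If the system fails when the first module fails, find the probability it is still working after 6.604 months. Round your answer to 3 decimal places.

The time to first failure is exponential with rate Σλ = 0.00971 + 0.125 + 0.00909 = 0.1438.
P(min > 6.604) = e^(−0.1438·6.604) = e^(−0.94966) ≈ 0.387.

0.387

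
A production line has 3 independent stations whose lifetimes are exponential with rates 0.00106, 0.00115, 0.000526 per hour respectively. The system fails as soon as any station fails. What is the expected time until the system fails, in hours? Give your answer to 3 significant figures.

The time to first failure is exponential with rate Σλ = 0.00106 + 0.00115 + 0.000526 = 0.002736.
E[min] = 1/Σλ = 1/0.002736 = 365.497 hours.

365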